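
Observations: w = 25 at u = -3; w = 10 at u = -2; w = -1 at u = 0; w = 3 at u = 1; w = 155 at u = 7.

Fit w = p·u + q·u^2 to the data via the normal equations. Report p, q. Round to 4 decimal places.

Setting ∂/∂p … = 0 gives: 63·p + 309·q = 993;  309·p + 2499·q = 7863.
Eliminating q: 2499·(row 1) − 309·(row 2) gives 61956·p = 2499·993 − 309·7863 = 51840, so p = 1440/1721.
Then q = (7863 − 309·(1440/1721))/2499 = 5237/1721.

p = 0.8367, q = 3.0430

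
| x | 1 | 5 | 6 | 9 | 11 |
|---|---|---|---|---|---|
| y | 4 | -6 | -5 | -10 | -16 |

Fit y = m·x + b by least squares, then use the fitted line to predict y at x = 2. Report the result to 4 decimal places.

ŷ = 1.6351

With design matrix A, AᵀA = [[264, 32]; [32, 5]] and Aᵀy = [-322, -33]ᵀ.
Eliminating b: 5·(row 1) − 32·(row 2) gives 296·m = 5·(-322) − 32·(-33) = -554, so m = -277/148.
Then b = ((-33) − 32·(-277/148))/5 = 199/37.
At x = 2: ŷ = (-277/148)·(2) + (199/37)·(1) = 121/74.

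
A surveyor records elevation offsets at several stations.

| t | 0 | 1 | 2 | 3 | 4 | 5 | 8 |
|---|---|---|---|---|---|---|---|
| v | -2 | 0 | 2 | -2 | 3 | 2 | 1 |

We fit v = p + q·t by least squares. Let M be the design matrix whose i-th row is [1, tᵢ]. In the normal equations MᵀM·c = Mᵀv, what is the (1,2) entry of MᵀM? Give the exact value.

23

Row 1 ↔ basis 1, column 2 ↔ basis t, so (MᵀM)_{1,2} = Σᵢ t = (1)·(0) + (1)·(1) + (1)·(2) + (1)·(3) + (1)·(4) + (1)·(5) + (1)·(8) = 23.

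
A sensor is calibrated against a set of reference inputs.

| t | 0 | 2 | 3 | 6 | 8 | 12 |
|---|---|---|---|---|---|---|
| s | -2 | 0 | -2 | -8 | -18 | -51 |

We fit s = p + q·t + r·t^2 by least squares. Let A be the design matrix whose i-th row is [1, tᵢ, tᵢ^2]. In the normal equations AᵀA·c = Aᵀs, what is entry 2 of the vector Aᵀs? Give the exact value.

-810

Entry 2 ↔ basis t, so (Aᵀs)_{2} = Σᵢ (t)·sᵢ = (0)·(-2) + (2)·(0) + (3)·(-2) + (6)·(-8) + (8)·(-18) + (12)·(-51) = -810.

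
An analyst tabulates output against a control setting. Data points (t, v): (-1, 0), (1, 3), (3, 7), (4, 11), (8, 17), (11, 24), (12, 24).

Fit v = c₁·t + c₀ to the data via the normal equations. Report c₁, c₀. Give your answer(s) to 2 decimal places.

The normal equations are: 356·c₁ + 38·c₀ = 756;  38·c₁ + 7·c₀ = 86.
Δ = 356·7 − 38² = 1048.
c₁ = (756·7 − 38·86)/1048 = 253/131; c₀ = (356·86 − 38·756)/1048 = 236/131.

c₁ = 1.93, c₀ = 1.80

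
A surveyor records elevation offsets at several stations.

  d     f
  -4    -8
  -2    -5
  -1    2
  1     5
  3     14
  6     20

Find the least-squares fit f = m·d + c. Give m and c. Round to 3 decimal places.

m = 2.947, c = 3.193

Forming MᵀM = [[67, 3]; [3, 6]] and Mᵀf = [207, 28]ᵀ gives MᵀM·[m, c]ᵀ = Mᵀf.
det = 67·6 − 3² = 393.
m = (207·6 − 3·28)/393 = 386/131; c = (67·28 − 3·207)/393 = 1255/393.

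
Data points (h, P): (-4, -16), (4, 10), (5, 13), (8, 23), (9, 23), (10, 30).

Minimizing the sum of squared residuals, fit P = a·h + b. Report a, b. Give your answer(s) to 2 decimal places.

a = 3.18, b = -3.11

The normal system MᵀM·[a, b]ᵀ = MᵀP is [[302, 32]; [32, 6]]·[a, b]ᵀ = [860, 83]ᵀ.
Δ = 302·6 − 32² = 788.
a = (860·6 − 32·83)/788 = 626/197; b = (302·83 − 32·860)/788 = -1227/394.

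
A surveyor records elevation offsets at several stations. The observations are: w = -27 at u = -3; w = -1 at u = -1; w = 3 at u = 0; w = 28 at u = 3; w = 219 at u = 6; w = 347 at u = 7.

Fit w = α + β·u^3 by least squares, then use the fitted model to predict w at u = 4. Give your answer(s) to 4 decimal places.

ŵ = 65.5725

Normal-equation sums: Σ1 = 6, Σu^3 = 558, Σu^3·u^3 = 165764.
And Σw = 569, Σu^3·w = 167811.
Normal equations: [[6, 558]; [558, 165764]]·[α, β]ᵀ = [569, 167811]ᵀ.
Determinant 6·165764 − 558² = 683220.
α = (569·165764 − 558·167811)/683220 = 340589/341610; β = (6·167811 − 558·569)/683220 = 57447/56935.
At u = 4: ŵ = (340589/341610)·(1) + (57447/56935)·(64) = 22400237/341610.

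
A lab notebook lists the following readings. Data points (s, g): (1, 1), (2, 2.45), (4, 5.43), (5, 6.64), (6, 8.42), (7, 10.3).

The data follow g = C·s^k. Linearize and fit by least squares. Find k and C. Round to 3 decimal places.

Linearized form: ln g = k·ln s + ln C. From the 6 transformed points,
XᵀX = [[11.9895, 7.4265]; [7.4265, 6]], rhs = [14.3692, 8.9439]ᵀ  (here Σln s = 7.4265, Σ(ln s)² = 11.9895, Σln g = 8.9439, Σln s·ln g = 14.3692).
Solving (det = 16.7835): k = 1.17930, ln C = 0.03096, so C = exp(0.03096) = 1.03144.

k = 1.179, C = 1.031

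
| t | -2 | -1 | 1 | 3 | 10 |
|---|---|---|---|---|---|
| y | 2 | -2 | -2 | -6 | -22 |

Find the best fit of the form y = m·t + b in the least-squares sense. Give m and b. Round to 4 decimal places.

m = -1.9383, b = -1.7357

The normal system AᵀA·[m, b]ᵀ = Aᵀy is [[115, 11]; [11, 5]]·[m, b]ᵀ = [-242, -30]ᵀ.
Eliminating b: 5·(row 1) − 11·(row 2) gives 454·m = 5·(-242) − 11·(-30) = -880, so m = -440/227.
Then b = ((-30) − 11·(-440/227))/5 = -394/227.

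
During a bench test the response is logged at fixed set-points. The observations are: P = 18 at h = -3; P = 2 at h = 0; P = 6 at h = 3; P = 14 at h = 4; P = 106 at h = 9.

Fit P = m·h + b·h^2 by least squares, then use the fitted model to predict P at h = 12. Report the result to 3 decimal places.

Forming XᵀX = [[115, 793]; [793, 6979]] and XᵀP = [974, 9026]ᵀ gives XᵀX·[m, b]ᵀ = XᵀP.
Eliminating b: 6979·(row 1) − 793·(row 2) gives 173736·m = 6979·974 − 793·9026 = -360072, so m = -5001/2413.
Then b = (9026 − 793·(-5001/2413))/6979 = 3689/2413.
At h = 12: P̂ = (-5001/2413)·(12) + (3689/2413)·(144) = 471204/2413.

P̂ = 195.277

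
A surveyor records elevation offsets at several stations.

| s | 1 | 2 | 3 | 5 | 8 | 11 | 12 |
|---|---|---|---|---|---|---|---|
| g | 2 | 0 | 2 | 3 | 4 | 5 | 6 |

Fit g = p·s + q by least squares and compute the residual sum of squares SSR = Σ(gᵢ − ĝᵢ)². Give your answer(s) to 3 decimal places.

SSR = 3.305

Entries of XᵀX: Σs·s = 368, Σs = 42, Σ1 = 7.
And Σs·g = 182, Σg = 22.
XᵀX·[p, q]ᵀ = Xᵀg becomes [[368, 42]; [42, 7]]·[p, q]ᵀ = [182, 22]ᵀ.
Δ = 368·7 − 42² = 812.
p = (182·7 − 42·22)/812 = 25/58; q = (368·22 − 42·182)/812 = 113/203.
Residuals: 411/406, -288/203, 61/406, 117/406, -1/203, -121/406, 55/203; SSR = 671/203.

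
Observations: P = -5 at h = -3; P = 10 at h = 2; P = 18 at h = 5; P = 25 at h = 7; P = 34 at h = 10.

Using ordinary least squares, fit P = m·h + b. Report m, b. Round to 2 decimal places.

The normal equations are: 187·m + 21·b = 640;  21·m + 5·b = 82.
Determinant 187·5 − 21² = 494.
m = (640·5 − 21·82)/494 = 739/247; b = (187·82 − 21·640)/494 = 947/247.

m = 2.99, b = 3.83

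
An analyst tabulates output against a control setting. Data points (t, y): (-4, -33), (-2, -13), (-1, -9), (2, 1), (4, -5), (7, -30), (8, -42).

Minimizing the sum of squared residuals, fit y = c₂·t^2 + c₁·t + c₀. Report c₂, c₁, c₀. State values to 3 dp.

c₂ = -1.053, c₁ = 3.491, c₀ = -2.534

Sums needed: Σt^2·t^2 = 7042, Σt^2·t = 854, Σt^2 = 154, Σt·t = 154, Σt = 14, Σ1 = 7.
For Mᵀy: Σt^2·y = -4823, Σt·y = -397, Σy = -131.
MᵀM·[c₂, c₁, c₀]ᵀ = Mᵀy becomes [[7042, 854, 154]; [854, 154, 14]; [154, 14, 7]]·[c₂, c₁, c₀]ᵀ = [-4823, -397, -131]ᵀ.
Inverting the 3×3 Gram matrix, [c₂, c₁, c₀]ᵀ = [-339/322, 562/161, -408/161]ᵀ.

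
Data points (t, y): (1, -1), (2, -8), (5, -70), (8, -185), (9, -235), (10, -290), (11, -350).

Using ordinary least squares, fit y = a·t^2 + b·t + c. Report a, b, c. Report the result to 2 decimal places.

Forming AᵀA = [[35940, 3706, 396]; [3706, 396, 46]; [396, 46, 7]] and Aᵀy = [-104008, -10712, -1139]ᵀ gives AᵀA·[a, b, c]ᵀ = Aᵀy.
Inverting the 3×3 Gram matrix, [a, b, c]ᵀ = [-256769/88361, -18716/88361, 271183/88361]ᵀ.

a = -2.91, b = -0.21, c = 3.07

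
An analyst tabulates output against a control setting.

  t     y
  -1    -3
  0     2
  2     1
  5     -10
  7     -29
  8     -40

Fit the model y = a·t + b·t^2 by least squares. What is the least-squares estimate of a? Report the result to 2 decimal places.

a = 2.57

The normal equations are: 143·a + 987·b = -568;  987·a + 7139·b = -4230.
(Σt·t = 143, Σt·t^2 = 987, Σt^2·t^2 = 7139, Σt·y = -568, Σt^2·y = -4230.)
det = 143·7139 − 987² = 46708.
a = ((-568)·7139 − 987·(-4230))/46708 = 60029/23354; b = (143·(-4230) − 987·(-568))/46708 = -22137/23354.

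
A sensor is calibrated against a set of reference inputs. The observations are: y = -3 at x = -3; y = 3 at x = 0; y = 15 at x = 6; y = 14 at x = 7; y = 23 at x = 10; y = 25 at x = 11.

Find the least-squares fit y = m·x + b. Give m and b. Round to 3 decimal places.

Sums needed: Σx·x = 315, Σx = 31, Σ1 = 6.
And Σx·y = 702, Σy = 77.
AᵀA·[m, b]ᵀ = Aᵀy becomes [[315, 31]; [31, 6]]·[m, b]ᵀ = [702, 77]ᵀ.
Δ = 315·6 − 31² = 929.
m = (702·6 − 31·77)/929 = 1825/929; b = (315·77 − 31·702)/929 = 2493/929.

m = 1.964, b = 2.684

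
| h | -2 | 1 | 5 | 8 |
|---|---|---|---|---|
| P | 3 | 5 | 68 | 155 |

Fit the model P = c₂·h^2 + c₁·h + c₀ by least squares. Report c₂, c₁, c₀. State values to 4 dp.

c₂ = 2.0238, c₁ = 3.1330, c₀ = 0.7915

XᵀX·[c₂, c₁, c₀]ᵀ = XᵀP reads: 4738·c₂ + 630·c₁ + 94·c₀ = 11637;  630·c₂ + 94·c₁ + 12·c₀ = 1579;  94·c₂ + 12·c₁ + 4·c₀ = 231.
Solving the 3×3 system (Gaussian elimination) gives c₂ = 85/42, c₁ = 636/203, c₀ = 482/609.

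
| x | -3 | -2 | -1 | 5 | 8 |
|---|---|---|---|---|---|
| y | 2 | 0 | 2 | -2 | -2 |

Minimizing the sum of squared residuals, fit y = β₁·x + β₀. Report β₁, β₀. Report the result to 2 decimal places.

β₁ = -0.36, β₀ = 0.51

AᵀA·[β₁, β₀]ᵀ = Aᵀy reads: 103·β₁ + 7·β₀ = -34;  7·β₁ + 5·β₀ = 0.
(Σx·x = 103, Σx = 7, Σ1 = 5, Σx·y = -34, Σy = 0.)
Δ = 103·5 − 7² = 466.
β₁ = ((-34)·5 − 7·0)/466 = -85/233; β₀ = (103·0 − 7·(-34))/466 = 119/233.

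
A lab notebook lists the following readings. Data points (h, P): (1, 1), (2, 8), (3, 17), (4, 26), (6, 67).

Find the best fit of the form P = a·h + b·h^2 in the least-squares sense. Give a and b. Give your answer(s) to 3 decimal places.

a = -0.589, b = 1.939

Forming MᵀM = [[66, 316]; [316, 1650]] and MᵀP = [574, 3014]ᵀ gives MᵀM·[a, b]ᵀ = MᵀP.
Eliminating b: 1650·(row 1) − 316·(row 2) gives 9044·a = 1650·574 − 316·3014 = -5324, so a = -1331/2261.
Then b = (3014 − 316·(-1331/2261))/1650 = 4385/2261.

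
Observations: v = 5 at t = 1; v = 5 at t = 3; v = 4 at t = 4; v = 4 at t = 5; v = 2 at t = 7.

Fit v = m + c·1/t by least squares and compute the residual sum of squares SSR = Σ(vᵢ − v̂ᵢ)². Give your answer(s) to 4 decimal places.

Entries of MᵀM: Σ1 = 5, Σ1/t = 809/420, Σ1/t·1/t = 217681/176400.
For Mᵀv: Σv = 20, Σ1/t·v = 919/105.
Normal equations: [[5, 809/420]; [809/420, 217681/176400]]·[m, c]ᵀ = [20, 919/105]ᵀ.
Δ = 5·(217681/176400) − (809/420)² = 108481/44100.
m = (20·(217681/176400) − (809/420)·(919/105))/(108481/44100) = 344934/108481; c = (5·(919/105) − (809/420)·20)/(108481/44100) = 231000/108481.
Residuals: -33529/108481, 120471/108481, 31240/108481, 42790/108481, -160972/108481; SSR = 408886/108481.

SSR = 3.7692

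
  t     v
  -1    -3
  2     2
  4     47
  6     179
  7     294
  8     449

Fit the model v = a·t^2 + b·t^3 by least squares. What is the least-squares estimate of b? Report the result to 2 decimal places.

b = 1.03

Setting ∂/∂a … = 0 gives: 8066·a + 58406·b = 50343;  58406·a + 430610·b = 372421.
Eliminating b: 430610·(row 1) − 58406·(row 2) gives 62039424·a = 430610·50343 − 58406·372421 = -73421696, so a = -573607/484683.
Then b = (372421 − 58406·(-573607/484683))/430610 = 993977/969366.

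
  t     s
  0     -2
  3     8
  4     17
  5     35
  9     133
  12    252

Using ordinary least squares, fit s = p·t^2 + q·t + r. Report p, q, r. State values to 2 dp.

The normal equations are: 28259·p + 2673·q + 275·r = 48280;  2673·p + 275·q + 33·r = 4488;  275·p + 33·q + 6·r = 443.
(Σt^2·t^2 = 28259, Σt^2·t = 2673, Σt^2 = 275, Σt·t = 275, Σt = 33, Σ1 = 6, Σt^2·s = 48280, Σt·s = 4488, Σs = 443.)
Inverting the 3×3 Gram matrix, [p, q, r]ᵀ = [16021/7975, -23868/7975, -1291/725]ᵀ.

p = 2.01, q = -2.99, r = -1.78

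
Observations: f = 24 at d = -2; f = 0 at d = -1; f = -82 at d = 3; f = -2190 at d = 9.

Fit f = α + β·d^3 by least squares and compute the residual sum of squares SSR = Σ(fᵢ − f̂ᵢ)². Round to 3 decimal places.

SSR = 4.670

Normal-equation sums: Σ1 = 4, Σd^3 = 747, Σd^3·d^3 = 532235.
And Σf = -2248, Σd^3·f = -1598916.
Δ = 4·532235 − 747² = 1570931.
α = ((-2248)·532235 − 747·(-1598916))/1570931 = -2074028/1570931; β = (4·(-1598916) − 747·(-2248))/1570931 = -4716408/1570931.
Residuals: 2045108/1570931, -2642380/1570931, 600702/1570931, -3430/1570931; SSR = 7336728/1570931.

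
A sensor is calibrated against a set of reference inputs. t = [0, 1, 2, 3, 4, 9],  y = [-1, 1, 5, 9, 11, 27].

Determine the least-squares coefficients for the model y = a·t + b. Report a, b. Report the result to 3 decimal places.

Normal-equation sums: Σt·t = 111, Σt = 19, Σ1 = 6.
For Aᵀy: Σt·y = 325, Σy = 52.
Normal equations: [[111, 19]; [19, 6]]·[a, b]ᵀ = [325, 52]ᵀ.
Determinant 111·6 − 19² = 305.
a = (325·6 − 19·52)/305 = 962/305; b = (111·52 − 19·325)/305 = -403/305.

a = 3.154, b = -1.321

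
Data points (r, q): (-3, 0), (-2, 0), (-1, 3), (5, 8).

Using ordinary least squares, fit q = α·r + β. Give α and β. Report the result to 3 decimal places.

From the data, Σr·r = 39, Σr = -1, Σ1 = 4.
Right-hand side: Σr·q = 37, Σq = 11.
Eliminating β: 4·(row 1) − (-1)·(row 2) gives 155·α = 4·37 − (-1)·11 = 159, so α = 159/155.
Then β = (11 − (-1)·(159/155))/4 = 466/155.

α = 1.026, β = 3.006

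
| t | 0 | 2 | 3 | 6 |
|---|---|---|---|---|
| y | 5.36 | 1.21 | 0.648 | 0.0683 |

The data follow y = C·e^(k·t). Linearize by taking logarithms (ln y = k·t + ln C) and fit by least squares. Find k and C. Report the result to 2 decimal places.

With ln yᵢ as the transformed response and tᵢ as the regressor:
Σt = 11.0000, Σ(t)² = 49.0000, Σln y = -1.2481, Σt·ln y = -17.0234.
Normal system: [[49.0000, 11.0000]; [11.0000, 4]]·[k, ln C]ᵀ = [-17.0234, -1.2481]ᵀ.
Δ = 49.0000·4 − (11.0000)² = 75.0000; k = (-17.0234·4 − 11.0000·-1.2481)/75.0000 = -0.72486, ln C = (49.0000·-1.2481 − 11.0000·-17.0234)/75.0000 = 1.68133, so C = exp(1.68133) = 5.37268.

k = -0.72, C = 5.37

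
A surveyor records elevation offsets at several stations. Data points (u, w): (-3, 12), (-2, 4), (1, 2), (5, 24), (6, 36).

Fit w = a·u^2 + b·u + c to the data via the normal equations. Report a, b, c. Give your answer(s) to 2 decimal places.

From the data, Σu^2·u^2 = 2019, Σu^2·u = 307, Σu^2 = 75, Σu·u = 75, Σu = 7, Σ1 = 5.
Right-hand side: Σu^2·w = 2022, Σu·w = 294, Σw = 78.
AᵀA·[a, b, c]ᵀ = Aᵀw becomes [[2019, 307, 75]; [307, 75, 7]; [75, 7, 5]]·[a, b, c]ᵀ = [2022, 294, 78]ᵀ.
Solving the 3×3 system (Gaussian elimination) gives a = 2847/2732, b = -1077/2732, c = 711/1366.

a = 1.04, b = -0.39, c = 0.52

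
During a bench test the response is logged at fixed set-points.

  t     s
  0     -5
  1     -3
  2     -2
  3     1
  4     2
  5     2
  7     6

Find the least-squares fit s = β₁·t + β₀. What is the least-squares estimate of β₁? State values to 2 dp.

β₁ = 1.52

Setting ∂/∂β₁ … = 0 gives: 104·β₁ + 22·β₀ = 56;  22·β₁ + 7·β₀ = 1.
(Σt·t = 104, Σt = 22, Σ1 = 7, Σt·s = 56, Σs = 1.)
Eliminating β₀: 7·(row 1) − 22·(row 2) gives 244·β₁ = 7·56 − 22·1 = 370, so β₁ = 185/122.
Then β₀ = (1 − 22·(185/122))/7 = -282/61.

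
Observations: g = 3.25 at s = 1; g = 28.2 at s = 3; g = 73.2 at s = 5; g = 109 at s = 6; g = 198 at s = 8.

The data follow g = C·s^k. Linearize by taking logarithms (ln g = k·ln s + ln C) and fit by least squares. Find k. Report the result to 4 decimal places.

k = 1.9648

Taking logs, ln g = k·ln s + ln C, so regress ln g on ln s.
XᵀX = [[11.3317, 6.5793]; [6.5793, 5]], rhs = [29.9807, 18.7908]ᵀ  (here Σln s = 6.5793, Σ(ln s)² = 11.3317, Σln g = 18.7908, Σln s·ln g = 29.9807).
Δ = 11.3317·5 − (6.5793)² = 13.3720; k = (29.9807·5 − 6.5793·18.7908)/13.3720 = 1.96484, ln C = (11.3317·18.7908 − 6.5793·29.9807)/13.3720 = 1.17272.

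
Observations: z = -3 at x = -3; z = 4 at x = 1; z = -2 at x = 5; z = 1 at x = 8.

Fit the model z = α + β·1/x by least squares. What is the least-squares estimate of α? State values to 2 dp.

AᵀA·[α, β]ᵀ = Aᵀz reads: 4·α + (119/120)·β = 0;  (119/120)·α + (16801/14400)·β = 189/40.
Eliminating β: (16801/14400)·(row 1) − (119/120)·(row 2) gives (17681/4800)·α = (16801/14400)·0 − (119/120)·(189/40) = -7497/1600, so α = -22491/17681.
Then β = ((189/40) − (119/120)·(-22491/17681))/(16801/14400) = 90720/17681.

α = -1.27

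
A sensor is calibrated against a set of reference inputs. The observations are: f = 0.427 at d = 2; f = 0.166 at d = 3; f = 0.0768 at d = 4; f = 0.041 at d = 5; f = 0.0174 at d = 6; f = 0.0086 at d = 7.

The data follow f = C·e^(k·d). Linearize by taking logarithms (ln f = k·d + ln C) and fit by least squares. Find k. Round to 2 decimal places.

k = -0.77

Taking logs, ln f = k·d + ln C, so regress ln f on d.
XᵀX = [[139.0000, 27.0000]; [27.0000, 6]], rhs = [-90.9260, -17.2148]ᵀ  (here Σd = 27.0000, Σ(d)² = 139.0000, Σln f = -17.2148, Σd·ln f = -90.9260).
Slope k = (n·Σd·ln f − Σd·Σln f)/(n·Σ(d)² − (Σd)²) = (6·-90.9260 − 27.0000·-17.2148)/105.0000 = -0.76912; ln C = (Σln f − k·Σd)/n = 0.59193.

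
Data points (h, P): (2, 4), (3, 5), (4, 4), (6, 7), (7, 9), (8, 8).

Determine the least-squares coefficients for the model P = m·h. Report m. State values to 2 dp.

MᵀM·[m]ᵀ = MᵀP reads: 178·m = 208.
m = 208/178 = 1.16854.

m = 1.17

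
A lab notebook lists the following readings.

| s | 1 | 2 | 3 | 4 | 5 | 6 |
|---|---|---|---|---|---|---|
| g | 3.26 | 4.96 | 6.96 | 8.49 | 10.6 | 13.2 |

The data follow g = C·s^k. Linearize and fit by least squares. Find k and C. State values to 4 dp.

With ln gᵢ as the transformed response and ln sᵢ as the regressor:
Over the data: Σln s = 6.5793, Σ(ln s)² = 9.4099, Σln g = 11.8033, Σln s·ln g = 14.6294.
Normal system: [[9.4099, 6.5793]; [6.5793, 6]]·[k, ln C]ᵀ = [14.6294, 11.8033]ᵀ.
Δ = 9.4099·6 − (6.5793)² = 13.1729; k = (14.6294·6 − 6.5793·11.8033)/13.1729 = 0.76823, ln C = (9.4099·11.8033 − 6.5793·14.6294)/13.1729 = 1.12481, so C = exp(1.12481) = 3.07964.

k = 0.7682, C = 3.0796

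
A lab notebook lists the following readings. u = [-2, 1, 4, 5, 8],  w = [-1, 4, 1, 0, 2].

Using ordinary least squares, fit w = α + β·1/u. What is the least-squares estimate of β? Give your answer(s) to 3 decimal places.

Forming MᵀM = [[5, 43/40]; [43/40, 2189/1600]] and Mᵀw = [6, 5]ᵀ gives MᵀM·[α, β]ᵀ = Mᵀw.
det = 5·(2189/1600) − (43/40)² = 1137/200.
α = (6·(2189/1600) − (43/40)·5)/(1137/200) = 2267/4548; β = (5·5 − (43/40)·6)/(1137/200) = 3710/1137.

β = 3.263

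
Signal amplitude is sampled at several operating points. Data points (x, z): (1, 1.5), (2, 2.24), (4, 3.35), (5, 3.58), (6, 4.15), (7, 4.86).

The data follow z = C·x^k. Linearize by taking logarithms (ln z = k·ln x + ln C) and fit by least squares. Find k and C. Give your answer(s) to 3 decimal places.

k = 0.579, C = 1.491

Linearized form: ln z = k·ln x + ln C. From the 6 transformed points,
Σln x = 7.4265, Σ(ln x)² = 11.9895, Σln z = 6.7004, Σln x·ln z = 9.9140.
Equations: 11.9895·k + 7.4265·ln C = 9.9140;  7.4265·k + 6·ln C = 6.7004.
Δ = 11.9895·6 − (7.4265)² = 16.7835; k = (9.9140·6 − 7.4265·6.7004)/16.7835 = 0.57933, ln C = (11.9895·6.7004 − 7.4265·9.9140)/16.7835 = 0.39966, so C = exp(0.39966) = 1.49132.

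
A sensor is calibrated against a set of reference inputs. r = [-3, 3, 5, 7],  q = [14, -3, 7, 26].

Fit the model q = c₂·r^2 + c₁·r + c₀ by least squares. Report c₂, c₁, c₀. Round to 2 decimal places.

c₂ = 1.01, c₁ = -2.87, c₀ = -3.71

From the data, Σr^2·r^2 = 3188, Σr^2·r = 468, Σr^2 = 92, Σr·r = 92, Σr = 12, Σ1 = 4.
And Σr^2·q = 1548, Σr·q = 166, Σq = 44.
Solving the 3×3 system (Gaussian elimination) gives c₂ = 367/362, c₁ = -2077/724, c₀ = -2687/724.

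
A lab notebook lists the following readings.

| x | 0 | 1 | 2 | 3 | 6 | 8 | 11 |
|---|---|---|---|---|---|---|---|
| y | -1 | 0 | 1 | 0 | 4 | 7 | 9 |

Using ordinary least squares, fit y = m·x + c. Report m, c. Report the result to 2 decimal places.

m = 0.95, c = -1.33

Sums needed: Σx·x = 235, Σx = 31, Σ1 = 7.
Right-hand side: Σx·y = 181, Σy = 20.
Δ = 235·7 − 31² = 684.
m = (181·7 − 31·20)/684 = 647/684; c = (235·20 − 31·181)/684 = -911/684.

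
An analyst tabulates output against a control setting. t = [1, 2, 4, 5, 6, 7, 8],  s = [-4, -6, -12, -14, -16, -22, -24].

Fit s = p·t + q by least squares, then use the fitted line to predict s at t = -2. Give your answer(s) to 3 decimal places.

Forming XᵀX = [[195, 33]; [33, 7]] and Xᵀs = [-576, -98]ᵀ gives XᵀX·[p, q]ᵀ = Xᵀs.
Δ = 195·7 − 33² = 276.
p = ((-576)·7 − 33·(-98))/276 = -133/46; q = (195·(-98) − 33·(-576))/276 = -17/46.
At t = -2: ŝ = (-133/46)·(-2) + (-17/46)·(1) = 249/46.

ŝ = 5.413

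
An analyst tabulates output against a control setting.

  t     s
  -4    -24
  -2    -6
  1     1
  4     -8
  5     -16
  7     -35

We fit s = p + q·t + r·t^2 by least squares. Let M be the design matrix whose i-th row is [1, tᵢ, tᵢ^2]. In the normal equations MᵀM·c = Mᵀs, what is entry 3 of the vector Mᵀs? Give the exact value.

Entry 3 ↔ basis t^2, so (Mᵀs)_{3} = Σᵢ (t^2)·sᵢ = (16)·(-24) + (4)·(-6) + (1)·(1) + (16)·(-8) + (25)·(-16) + (49)·(-35) = -2650.

-2650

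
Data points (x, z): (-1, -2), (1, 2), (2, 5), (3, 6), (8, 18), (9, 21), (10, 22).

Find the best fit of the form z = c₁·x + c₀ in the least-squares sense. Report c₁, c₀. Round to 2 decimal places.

c₁ = 2.25, c₀ = 0.00

Entries of AᵀA: Σx·x = 260, Σx = 32, Σ1 = 7.
Moment sums: Σx·z = 585, Σz = 72.
AᵀA·[c₁, c₀]ᵀ = Aᵀz becomes [[260, 32]; [32, 7]]·[c₁, c₀]ᵀ = [585, 72]ᵀ.
Determinant 260·7 − 32² = 796.
c₁ = (585·7 − 32·72)/796 = 9/4; c₀ = (260·72 − 32·585)/796 = 0.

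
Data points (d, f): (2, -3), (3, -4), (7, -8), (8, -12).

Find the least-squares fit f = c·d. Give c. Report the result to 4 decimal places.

Entries of AᵀA: Σd·d = 126.
And Σd·f = -170.
Normal equations: [[126]]·[c]ᵀ = [-170]ᵀ.
c = (-170)/126 = -1.34921.

c = -1.3492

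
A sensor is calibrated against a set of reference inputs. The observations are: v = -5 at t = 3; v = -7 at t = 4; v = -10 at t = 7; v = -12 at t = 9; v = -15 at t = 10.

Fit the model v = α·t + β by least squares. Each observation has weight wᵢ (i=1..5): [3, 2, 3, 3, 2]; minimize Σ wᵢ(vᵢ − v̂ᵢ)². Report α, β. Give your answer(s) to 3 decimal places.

Setting ∂/∂α … = 0 gives: 649·α + 85·β = -935;  85·α + 13·β = -125.
(Σwᵢ·t·t = 649, Σwᵢ·t = 85, Σwᵢ·1 = 13, Σwᵢ·t·v = -935, Σwᵢ·v = -125.)
Eliminating β: 13·(row 1) − 85·(row 2) gives 1212·α = 13·(-935) − 85·(-125) = -1530, so α = -255/202.
Then β = ((-125) − 85·(-255/202))/13 = -275/202.

α = -1.262, β = -1.361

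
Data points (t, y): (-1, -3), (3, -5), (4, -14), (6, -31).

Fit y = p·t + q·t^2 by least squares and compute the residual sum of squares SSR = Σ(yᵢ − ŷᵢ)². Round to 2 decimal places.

Sums needed: Σt·t = 62, Σt·t^2 = 306, Σt^2·t^2 = 1634.
Moment sums: Σt·y = -254, Σt^2·y = -1388.
So MᵀM·[p, q]ᵀ = Mᵀy: [[62, 306]; [306, 1634]]·[p, q]ᵀ = [-254, -1388]ᵀ.
Determinant 62·1634 − 306² = 7672.
p = ((-254)·1634 − 306·(-1388))/7672 = 2423/1918; q = (62·(-1388) − 306·(-254))/7672 = -2083/1918.
Residuals: -624/959, 944/959, -1608/959, 496/959; SSR = 4288/959.

SSR = 4.47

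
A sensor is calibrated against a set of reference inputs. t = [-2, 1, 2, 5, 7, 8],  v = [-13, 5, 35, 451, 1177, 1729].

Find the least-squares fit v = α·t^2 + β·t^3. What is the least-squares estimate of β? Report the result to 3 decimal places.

β = 3.004

MᵀM·[α, β]ᵀ = Mᵀv reads: 7155·α + 52701·β = 179697;  52701·α + 395547·β = 1345723.
Δ = 7155·395547 − 52701² = 52743384.
α = (179697·395547 − 52701·1345723)/52743384 = 13138453/4395282; β = (7155·1345723 − 52701·179697)/52743384 = 4401013/1465094.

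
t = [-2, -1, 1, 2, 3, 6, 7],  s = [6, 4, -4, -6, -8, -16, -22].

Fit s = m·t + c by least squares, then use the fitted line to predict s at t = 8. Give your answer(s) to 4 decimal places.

The normal system AᵀA·[m, c]ᵀ = Aᵀs is [[104, 16]; [16, 7]]·[m, c]ᵀ = [-306, -46]ᵀ.
Eliminating c: 7·(row 1) − 16·(row 2) gives 472·m = 7·(-306) − 16·(-46) = -1406, so m = -703/236.
Then c = ((-46) − 16·(-703/236))/7 = 14/59.
At t = 8: ŝ = (-703/236)·(8) + (14/59)·(1) = -1392/59.

ŝ = -23.5932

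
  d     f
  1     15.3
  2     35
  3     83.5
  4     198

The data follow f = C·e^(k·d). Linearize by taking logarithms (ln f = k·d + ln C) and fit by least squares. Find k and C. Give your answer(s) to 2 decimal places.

k = 0.86, C = 6.43

Taking logs, ln f = k·d + ln C, so regress ln f on d.
Σd = 10.0000, Σ(d)² = 30.0000, Σln f = 15.9963, Σd·ln f = 44.2662.
Equations: 30.0000·k + 10.0000·ln C = 44.2662;  10.0000·k + 4·ln C = 15.9963.
Solving (det = 20.0000): k = 0.85507, ln C = 1.86139, so C = exp(1.86139) = 6.43269.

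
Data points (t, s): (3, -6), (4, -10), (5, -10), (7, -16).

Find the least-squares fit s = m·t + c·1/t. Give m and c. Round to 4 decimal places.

m = -2.2798, c = 1.4250

Compute the Gram sums: Σt·t = 99, Σt·1/t = 4, Σ1/t·1/t = 41281/176400.
And Σt·s = -220, Σ1/t·s = -123/14.
So XᵀX·[m, c]ᵀ = Xᵀs: [[99, 4]; [4, 41281/176400]]·[m, c]ᵀ = [-220, -123/14]ᵀ.
Determinant 99·(41281/176400) − 4² = 140491/19600.
m = ((-220)·(41281/176400) − 4·(-123/14))/(140491/19600) = -221740/97263; c = (99·(-123/14) − 4·(-220))/(140491/19600) = 15400/10807.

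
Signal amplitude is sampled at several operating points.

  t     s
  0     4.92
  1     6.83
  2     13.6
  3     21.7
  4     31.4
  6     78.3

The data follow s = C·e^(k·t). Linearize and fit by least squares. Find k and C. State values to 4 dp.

Linearized form: ln s = k·t + ln C. From the 6 transformed points,
AᵀA = [[66.0000, 16.0000]; [16.0000, 6]], rhs = [56.3239, 17.0094]ᵀ  (here Σt = 16.0000, Σ(t)² = 66.0000, Σln s = 17.0094, Σt·ln s = 56.3239).
Δ = 66.0000·6 − (16.0000)² = 140.0000; k = (56.3239·6 − 16.0000·17.0094)/140.0000 = 0.46995, ln C = (66.0000·17.0094 − 16.0000·56.3239)/140.0000 = 1.58168, so C = exp(1.58168) = 4.86314.

k = 0.4700, C = 4.8631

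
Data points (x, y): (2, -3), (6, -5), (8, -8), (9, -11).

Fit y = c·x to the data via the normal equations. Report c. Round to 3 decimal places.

Compute the Gram sums: Σx·x = 185.
For Aᵀy: Σx·y = -199.
c = (-199)/185 = -1.07568.

c = -1.076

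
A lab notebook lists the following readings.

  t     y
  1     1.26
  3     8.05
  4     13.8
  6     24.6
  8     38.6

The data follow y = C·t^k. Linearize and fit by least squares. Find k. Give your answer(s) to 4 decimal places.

Let Y = ln y. Fitting Y = k·ln t + ln C by least squares:
AᵀA = [[10.6632, 6.3561]; [6.3561, 5]], rhs = [19.2652, 11.7975]ᵀ  (here Σln t = 6.3561, Σ(ln t)² = 10.6632, Σln y = 11.7975, Σln t·ln y = 19.2652).
Slope k = (n·Σln t·ln y − Σln t·Σln y)/(n·Σ(ln t)² − (Σln t)²) = (5·19.2652 − 6.3561·11.7975)/12.9161 = 1.65221; ln C = (Σln y − k·Σln t)/n = 0.25917.

k = 1.6522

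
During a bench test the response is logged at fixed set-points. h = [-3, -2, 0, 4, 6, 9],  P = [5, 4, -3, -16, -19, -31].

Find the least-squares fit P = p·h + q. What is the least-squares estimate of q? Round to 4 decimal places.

q = -3.0000

Normal-equation sums: Σh·h = 146, Σh = 14, Σ1 = 6.
For MᵀP: Σh·P = -480, ΣP = -60.
det = 146·6 − 14² = 680.
p = ((-480)·6 − 14·(-60))/680 = -3; q = (146·(-60) − 14·(-480))/680 = -3.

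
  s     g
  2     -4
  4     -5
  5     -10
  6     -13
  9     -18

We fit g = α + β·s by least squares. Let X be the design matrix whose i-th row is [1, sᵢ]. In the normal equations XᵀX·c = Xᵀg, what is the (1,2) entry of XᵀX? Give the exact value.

26

Row 1 ↔ basis 1, column 2 ↔ basis s, so (XᵀX)_{1,2} = Σᵢ s = (1)·(2) + (1)·(4) + (1)·(5) + (1)·(6) + (1)·(9) = 26.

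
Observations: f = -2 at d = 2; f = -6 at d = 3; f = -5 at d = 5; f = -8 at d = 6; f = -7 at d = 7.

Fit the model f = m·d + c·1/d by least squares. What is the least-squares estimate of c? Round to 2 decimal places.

c = -1.95

With design matrix M, MᵀM = [[123, 5]; [5, 9907/22050]] and Mᵀf = [-144, -19/3]ᵀ.
Determinant 123·(9907/22050) − 5² = 222437/7350.
m = ((-144)·(9907/22050) − 5·(-19/3))/(222437/7350) = -242786/222437; c = (123·(-19/3) − 5·(-144))/(222437/7350) = -433650/222437.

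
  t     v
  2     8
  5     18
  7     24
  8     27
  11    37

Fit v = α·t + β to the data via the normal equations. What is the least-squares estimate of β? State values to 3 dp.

Entries of AᵀA: Σt·t = 263, Σt = 33, Σ1 = 5.
And Σt·v = 897, Σv = 114.
Normal equations: [[263, 33]; [33, 5]]·[α, β]ᵀ = [897, 114]ᵀ.
Δ = 263·5 − 33² = 226.
α = (897·5 − 33·114)/226 = 723/226; β = (263·114 − 33·897)/226 = 381/226.

β = 1.686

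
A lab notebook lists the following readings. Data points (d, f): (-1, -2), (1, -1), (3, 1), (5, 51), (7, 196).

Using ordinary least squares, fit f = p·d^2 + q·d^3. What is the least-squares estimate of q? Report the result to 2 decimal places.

Compute the Gram sums: Σd^2·d^2 = 3109, Σd^2·d^3 = 20175, Σd^3·d^3 = 134005.
Right-hand side: Σd^2·f = 10885, Σd^3·f = 73631.
Normal equations: [[3109, 20175]; [20175, 134005]]·[p, q]ᵀ = [10885, 73631]ᵀ.
Δ = 3109·134005 − 20175² = 9590920.
p = (10885·134005 − 20175·73631)/9590920 = -671525/239773; q = (3109·73631 − 20175·10885)/9590920 = 1164238/1198865.

q = 0.97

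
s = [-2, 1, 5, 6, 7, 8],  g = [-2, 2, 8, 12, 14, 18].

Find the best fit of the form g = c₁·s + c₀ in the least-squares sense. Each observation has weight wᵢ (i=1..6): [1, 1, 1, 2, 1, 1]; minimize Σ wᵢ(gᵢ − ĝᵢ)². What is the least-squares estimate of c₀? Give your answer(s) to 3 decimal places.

Forming XᵀWX = [[215, 31]; [31, 7]] and XᵀWg = [432, 64]ᵀ gives XᵀWX·[c₁, c₀]ᵀ = XᵀWg.
Δ = 215·7 − 31² = 544.
c₁ = (432·7 − 31·64)/544 = 65/34; c₀ = (215·64 − 31·432)/544 = 23/34.

c₀ = 0.676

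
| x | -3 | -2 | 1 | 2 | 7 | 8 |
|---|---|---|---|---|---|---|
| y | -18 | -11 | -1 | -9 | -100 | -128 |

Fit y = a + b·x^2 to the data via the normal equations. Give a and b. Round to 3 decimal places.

With design matrix A, AᵀA = [[6, 131]; [131, 6611]] and Aᵀy = [-267, -13335]ᵀ.
Eliminating b: 6611·(row 1) − 131·(row 2) gives 22505·a = 6611·(-267) − 131·(-13335) = -18252, so a = -18252/22505.
Then b = ((-13335) − 131·(-18252/22505))/6611 = -45033/22505.

a = -0.811, b = -2.001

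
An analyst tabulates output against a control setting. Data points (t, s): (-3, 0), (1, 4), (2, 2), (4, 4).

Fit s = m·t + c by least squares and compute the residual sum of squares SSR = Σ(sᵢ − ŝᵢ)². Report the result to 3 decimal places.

Entries of XᵀX: Σt·t = 30, Σt = 4, Σ1 = 4.
And Σt·s = 24, Σs = 10.
XᵀX·[m, c]ᵀ = Xᵀs becomes [[30, 4]; [4, 4]]·[m, c]ᵀ = [24, 10]ᵀ.
Eliminating c: 4·(row 1) − 4·(row 2) gives 104·m = 4·24 − 4·10 = 56, so m = 7/13.
Then c = (10 − 4·(7/13))/4 = 51/26.
Residuals: -9/26, 3/2, -27/26, -3/26; SSR = 45/13.

SSR = 3.462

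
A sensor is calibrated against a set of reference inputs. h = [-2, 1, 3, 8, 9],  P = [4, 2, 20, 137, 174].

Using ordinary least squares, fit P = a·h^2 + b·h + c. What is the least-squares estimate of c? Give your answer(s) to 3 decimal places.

c = -1.633

The normal system MᵀM·[a, b, c]ᵀ = MᵀP is [[10755, 1261, 159]; [1261, 159, 19]; [159, 19, 5]]·[a, b, c]ᵀ = [23060, 2716, 337]ᵀ.
Row-reducing yields a = 321591/158174, b = 182281/158174, c = -129167/79087.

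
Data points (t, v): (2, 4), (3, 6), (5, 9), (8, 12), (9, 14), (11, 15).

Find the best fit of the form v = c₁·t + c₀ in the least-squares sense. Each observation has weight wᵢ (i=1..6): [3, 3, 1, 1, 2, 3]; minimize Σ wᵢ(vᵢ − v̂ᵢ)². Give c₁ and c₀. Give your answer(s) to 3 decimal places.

The normal equations are: 653·c₁ + 79·c₀ = 966;  79·c₁ + 13·c₀ = 124.
Determinant 653·13 − 79² = 2248.
c₁ = (966·13 − 79·124)/2248 = 1381/1124; c₀ = (653·124 − 79·966)/2248 = 2329/1124.

c₁ = 1.229, c₀ = 2.072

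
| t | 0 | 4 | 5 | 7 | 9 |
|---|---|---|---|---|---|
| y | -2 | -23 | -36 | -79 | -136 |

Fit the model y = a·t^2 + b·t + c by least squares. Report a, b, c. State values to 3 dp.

Normal-equation sums: Σt^2·t^2 = 9843, Σt^2·t = 1261, Σt^2 = 171, Σt·t = 171, Σt = 25, Σ1 = 5.
Right-hand side: Σt^2·y = -16155, Σt·y = -2049, Σy = -276.
MᵀM·[a, b, c]ᵀ = Mᵀy becomes [[9843, 1261, 171]; [1261, 171, 25]; [171, 25, 5]]·[a, b, c]ᵀ = [-16155, -2049, -276]ᵀ.
Row-reducing yields a = -46641/23656, b = 67617/23656, c = -24387/11828.

a = -1.972, b = 2.858, c = -2.062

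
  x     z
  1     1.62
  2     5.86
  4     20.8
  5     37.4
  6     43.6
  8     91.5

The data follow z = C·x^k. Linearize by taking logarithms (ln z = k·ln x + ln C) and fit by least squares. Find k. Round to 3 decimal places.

Taking logs, ln z = k·ln x + ln C, so regress ln z on ln x.
Σln x = 7.5601, Σ(ln x)² = 12.5270, Σln z = 17.1986, Σln x·ln z = 27.4172.
Normal system: [[12.5270, 7.5601]; [7.5601, 6]]·[k, ln C]ᵀ = [27.4172, 17.1986]ᵀ.
Solving (det = 18.0074): k = 1.91481, ln C = 0.45375.

k = 1.915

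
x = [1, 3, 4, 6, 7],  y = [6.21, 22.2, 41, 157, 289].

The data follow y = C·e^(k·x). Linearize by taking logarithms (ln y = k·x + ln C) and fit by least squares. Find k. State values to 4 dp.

With ln yᵢ as the transformed response and xᵢ as the regressor:
Over the data: Σx = 21.0000, Σ(x)² = 111.0000, Σln y = 19.3625, Σx·ln y = 95.9832.
Normal system: [[111.0000, 21.0000]; [21.0000, 5]]·[k, ln C]ᵀ = [95.9832, 19.3625]ᵀ.
Solving (det = 114.0000): k = 0.64301, ln C = 1.17184.

k = 0.6430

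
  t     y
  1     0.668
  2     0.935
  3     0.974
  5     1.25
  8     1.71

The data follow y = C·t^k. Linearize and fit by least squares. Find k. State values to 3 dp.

With ln yᵢ as the transformed response and ln tᵢ as the regressor:
Σln t = 5.4806, Σ(ln t)² = 8.6018, Σln y = 0.2626, Σln t·ln y = 1.3992.
Equations: 8.6018·k + 5.4806·ln C = 1.3992;  5.4806·k + 5·ln C = 0.2626.
Solving (det = 12.9714): k = 0.42838, ln C = -0.41704.

k = 0.428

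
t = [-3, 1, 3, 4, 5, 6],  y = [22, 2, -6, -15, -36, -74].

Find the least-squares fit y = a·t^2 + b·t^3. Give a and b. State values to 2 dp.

a = 1.00, b = -0.50

AᵀA·[a, b]ᵀ = Aᵀy reads: 2340·a + 11926·b = -3658;  11926·a + 67836·b = -22198.
Determinant 2340·67836 − 11926² = 16506764.
a = ((-3658)·67836 − 11926·(-22198))/16506764 = 4147315/4126691; b = (2340·(-22198) − 11926·(-3658))/16506764 = -2079503/4126691.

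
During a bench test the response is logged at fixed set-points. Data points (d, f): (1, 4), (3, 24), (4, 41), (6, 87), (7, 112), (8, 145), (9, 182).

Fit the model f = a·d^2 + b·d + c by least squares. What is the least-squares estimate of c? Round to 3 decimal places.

AᵀA·[a, b, c]ᵀ = Aᵀf reads: 14692·a + 1892·b + 256·c = 33518;  1892·a + 256·b + 38·c = 4344;  256·a + 38·b + 7·c = 595.
(Σd^2·d^2 = 14692, Σd^2·d = 1892, Σd^2 = 256, Σd·d = 256, Σd = 38, Σ1 = 7, Σd^2·f = 33518, Σd·f = 4344, Σf = 595.)
Solving the 3×3 system (Gaussian elimination) gives a = 1215/616, b = 4583/1848, c = -551/924.

c = -0.596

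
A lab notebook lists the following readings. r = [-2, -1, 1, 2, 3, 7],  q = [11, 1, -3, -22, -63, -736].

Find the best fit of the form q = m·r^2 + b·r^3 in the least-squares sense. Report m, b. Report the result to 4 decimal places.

m = -1.1667, b = -1.9790

Entries of XᵀX: Σr^2·r^2 = 2516, Σr^2·r^3 = 17050, Σr^3·r^3 = 118508.
And Σr^2·q = -36677, Σr^3·q = -254417.
XᵀX·[m, b]ᵀ = Xᵀq becomes [[2516, 17050]; [17050, 118508]]·[m, b]ᵀ = [-36677, -254417]ᵀ.
Eliminating b: 118508·(row 1) − 17050·(row 2) gives 7463628·m = 118508·(-36677) − 17050·(-254417) = -8708066, so m = -4354033/3731814.
Then b = ((-254417) − 17050·(-4354033/3731814))/118508 = -7385161/3731814.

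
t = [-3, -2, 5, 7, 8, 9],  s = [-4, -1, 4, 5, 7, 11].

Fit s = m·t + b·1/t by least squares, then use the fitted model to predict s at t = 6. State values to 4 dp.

ŝ = 5.7795

Sums needed: Σt·t = 232, Σt·1/t = 6, Σ1/t·1/t = 2854441/6350400.
For Mᵀs: Σt·s = 224, Σ1/t·s = 13721/2520.
So MᵀM·[m, b]ᵀ = Mᵀs: [[232, 6]; [6, 2854441/6350400]]·[m, b]ᵀ = [224, 13721/2520]ᵀ.
Eliminating b: (2854441/6350400)·(row 1) − 6·(row 2) gives (54201989/793800)·m = (2854441/6350400)·224 − 6·(13721/2520) = 3856547/56700, so m = 53991658/54201989.
Then b = ((13721/2520) − 6·(53991658/54201989))/(2854441/6350400) = -64136520/54201989.
At t = 6: ŝ = (53991658/54201989)·(6) + (-64136520/54201989)·(1/6) = 313260528/54201989.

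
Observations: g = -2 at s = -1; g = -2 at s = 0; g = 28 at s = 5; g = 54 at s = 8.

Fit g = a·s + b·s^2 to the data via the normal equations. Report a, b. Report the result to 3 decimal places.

Sums needed: Σs·s = 90, Σs·s^2 = 636, Σs^2·s^2 = 4722.
For Xᵀg: Σs·g = 574, Σs^2·g = 4154.
Normal equations: [[90, 636]; [636, 4722]]·[a, b]ᵀ = [574, 4154]ᵀ.
det = 90·4722 − 636² = 20484.
a = (574·4722 − 636·4154)/20484 = 5707/1707; b = (90·4154 − 636·574)/20484 = 733/1707.

a = 3.343, b = 0.429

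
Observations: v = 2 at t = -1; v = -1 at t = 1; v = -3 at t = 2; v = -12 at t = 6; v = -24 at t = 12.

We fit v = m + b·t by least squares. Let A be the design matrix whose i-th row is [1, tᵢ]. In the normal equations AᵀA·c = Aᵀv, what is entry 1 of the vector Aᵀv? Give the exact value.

-38

Entry 1 ↔ basis 1, so (Aᵀv)_{1} = Σᵢ vᵢ = (1)·(2) + (1)·(-1) + (1)·(-3) + (1)·(-12) + (1)·(-24) = -38.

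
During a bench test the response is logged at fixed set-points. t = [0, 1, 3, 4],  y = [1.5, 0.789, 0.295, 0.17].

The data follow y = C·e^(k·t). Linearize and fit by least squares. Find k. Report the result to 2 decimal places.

With ln yᵢ as the transformed response and tᵢ as the regressor:
Σt = 8.0000, Σ(t)² = 26.0000, Σln y = -2.8243, Σt·ln y = -10.9872.
Equations: 26.0000·k + 8.0000·ln C = -10.9872;  8.0000·k + 4·ln C = -2.8243.
Slope k = (n·Σt·ln y − Σt·Σln y)/(n·Σ(t)² − (Σt)²) = (4·-10.9872 − 8.0000·-2.8243)/40.0000 = -0.53386; ln C = (Σln y − k·Σt)/n = 0.36166.

k = -0.53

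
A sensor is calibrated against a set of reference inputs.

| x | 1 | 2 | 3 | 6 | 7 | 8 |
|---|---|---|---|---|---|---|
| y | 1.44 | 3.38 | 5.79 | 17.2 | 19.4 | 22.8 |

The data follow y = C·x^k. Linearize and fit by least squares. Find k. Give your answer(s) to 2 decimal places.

Let Y = ln y. Fitting Y = k·ln x + ln C by least squares:
AᵀA = [[13.0084, 7.6089]; [7.6089, 6]], rhs = [20.1429, 12.2756]ᵀ  (here Σln x = 7.6089, Σ(ln x)² = 13.0084, Σln y = 12.2756, Σln x·ln y = 20.1429).
Slope k = (n·Σln x·ln y − Σln x·Σln y)/(n·Σ(ln x)² − (Σln x)²) = (6·20.1429 − 7.6089·12.2756)/20.1558 = 1.36210; ln C = (Σln y − k·Σln x)/n = 0.31859.

k = 1.36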